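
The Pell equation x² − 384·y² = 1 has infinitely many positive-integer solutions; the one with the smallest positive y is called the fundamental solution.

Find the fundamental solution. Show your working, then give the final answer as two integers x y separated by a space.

4801 245

√384 → a₀=19, period (1,1,2,9,2,1,1,38); ℓ=8 even so k=7
a_0=19:  p_0=19·1+0=19,  q_0=19·0+1=1
…
a_2=1:  p_2=1·20+19=39,  q_2=1·1+1=2
…
a_4=9:  p_4=9·98+39=921,  q_4=9·5+2=47
…
a_6=1:  p_6=1·1940+921=2861,  q_6=1·99+47=146
a_7=1:  p_7=1·2861+1940=4801,  q_7=1·146+99=245
fundamental: x₁=4801, y₁=245  (since 23049601 − 384·60025 = 1)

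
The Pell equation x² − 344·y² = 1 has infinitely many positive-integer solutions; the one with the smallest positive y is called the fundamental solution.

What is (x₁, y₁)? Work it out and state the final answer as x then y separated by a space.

10405 561

√344 = [18; 1,1,4,1,3,1,4,1,1,36, …], period ℓ=10 (even) → k=9
i=0: a=18 ⇒ p=18, q=1
i=1: a=1 ⇒ p=19, q=1
…
i=5: a=3 ⇒ p=779, q=42
i=6: a=1 ⇒ p=983, q=53
i=7: a=4 ⇒ p=4711, q=254
i=8: a=1 ⇒ p=5694, q=307
i=9: a=1 ⇒ p=10405, q=561
fundamental: x₁=10405, y₁=561  (since 108264025 − 344·314721 = 1)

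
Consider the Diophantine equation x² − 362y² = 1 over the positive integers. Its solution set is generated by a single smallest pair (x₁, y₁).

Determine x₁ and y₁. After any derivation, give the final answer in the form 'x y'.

723 38

√362 → a₀=19, period (38); ℓ=1 odd so k=1
i=0: a=19 ⇒ p=19, q=1
i=1: a=38 ⇒ p=723, q=38
→ (723, 38).  Check: 723²=522729, 362·38²=522728, difference 1.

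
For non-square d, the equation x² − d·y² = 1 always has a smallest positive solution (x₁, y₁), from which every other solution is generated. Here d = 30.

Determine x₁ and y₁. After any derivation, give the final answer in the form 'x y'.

√30 = [5; 2,10, …], period ℓ=2 (even) → k=1
step 0: (5, 1)  from 5·(1,0) + (0,1)
step 1: (11, 2)  from 2·(5,1) + (1,0)
fundamental: x₁=11, y₁=2  (since 121 − 30·4 = 1)

11 2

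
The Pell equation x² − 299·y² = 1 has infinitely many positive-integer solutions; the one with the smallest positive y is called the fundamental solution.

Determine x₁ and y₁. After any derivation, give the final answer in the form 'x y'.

415 24

d=299: √d = [17; 3,2,3,34] (ℓ=4, even), read p_3/q_3
k=0  a_k=17  p_k/q_k = 17/1
…
k=2  a_k=2  p_k/q_k = 121/7
k=3  a_k=3  p_k/q_k = 415/24
(x₁, y₁) = (415, 24);  415² − 299·24² = 1 ✓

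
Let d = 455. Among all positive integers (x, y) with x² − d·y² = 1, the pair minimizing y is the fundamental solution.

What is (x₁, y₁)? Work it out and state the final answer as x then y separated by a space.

√455 = [21; 3,42, …], period ℓ=2 (even) → k=1
a_0=21:  p_0=21·1+0=21,  q_0=21·0+1=1
a_1=3:  p_1=3·21+1=64,  q_1=3·1+0=3
(x₁, y₁) = (64, 3);  64² − 455·3² = 1 ✓

64 3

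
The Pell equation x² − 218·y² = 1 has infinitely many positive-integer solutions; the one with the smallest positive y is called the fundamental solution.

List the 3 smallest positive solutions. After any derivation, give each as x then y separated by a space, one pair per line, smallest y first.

√218 = [14; 1,3,3,1,28, …], period ℓ=5 (odd) → k=9
k=0  a_k=14  p_k/q_k = 14/1
…
k=2  a_k=3  p_k/q_k = 59/4
…
k=5  a_k=28  p_k/q_k = 7220/489
k=6  a_k=1  p_k/q_k = 7471/506
k=7  a_k=3  p_k/q_k = 29633/2007
k=8  a_k=3  p_k/q_k = 96370/6527
k=9  a_k=1  p_k/q_k = 126003/8534
→ (126003, 8534).  Check: 126003²=15876756009, 218·8534²=15876756008, difference 1.
n=2: (126003,8534)∘(126003,8534) = (126003·126003+218·8534·8534, 126003·8534+8534·126003) = (31753512017,2150619204)
n=3: (31753512017,2150619204)∘(126003,8534) = (126003·31753512017+218·8534·2150619204, 126003·2150619204+8534·31753512017) = (8002075549230099,541968943114690)

126003 8534
31753512017 2150619204
8002075549230099 541968943114690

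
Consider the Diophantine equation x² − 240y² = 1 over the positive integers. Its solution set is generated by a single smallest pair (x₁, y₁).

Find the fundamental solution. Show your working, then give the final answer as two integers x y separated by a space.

31 2

√240 = [15; 2,30, …], period ℓ=2 (even) → k=1
a_0=15:  p_0=15·1+0=15,  q_0=15·0+1=1
a_1=2:  p_1=2·15+1=31,  q_1=2·1+0=2
fundamental: x₁=31, y₁=2  (since 961 − 240·4 = 1)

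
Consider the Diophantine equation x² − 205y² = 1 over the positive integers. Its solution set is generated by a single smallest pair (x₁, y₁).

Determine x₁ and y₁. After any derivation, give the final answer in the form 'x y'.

√205 → a₀=14, period (3,6,1,4,1,6,3,28); ℓ=8 even so k=7
a_0=14:  p_0=14·1+0=14,  q_0=14·0+1=1
a_1=3:  p_1=3·14+1=43,  q_1=3·1+0=3
…
a_3=1:  p_3=1·272+43=315,  q_3=1·19+3=22
…
a_6=6:  p_6=6·1847+1532=12614,  q_6=6·129+107=881
a_7=3:  p_7=3·12614+1847=39689,  q_7=3·881+129=2772
(x₁, y₁) = (39689, 2772);  39689² − 205·2772² = 1 ✓

39689 2772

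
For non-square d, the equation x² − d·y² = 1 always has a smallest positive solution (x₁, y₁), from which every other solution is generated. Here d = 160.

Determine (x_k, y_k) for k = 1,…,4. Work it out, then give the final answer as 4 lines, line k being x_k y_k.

721 57
1039681 82194
1499219281 118523691
2161873163521 170911080228

√160 → a₀=12, period (1,1,1,5,1,1,1,24); ℓ=8 even so k=7
a_0=12:  p_0=12·1+0=12,  q_0=12·0+1=1
a_1=1:  p_1=1·12+1=13,  q_1=1·1+0=1
a_2=1:  p_2=1·13+12=25,  q_2=1·1+1=2
…
a_4=5:  p_4=5·38+25=215,  q_4=5·3+2=17
a_5=1:  p_5=1·215+38=253,  q_5=1·17+3=20
a_6=1:  p_6=1·253+215=468,  q_6=1·20+17=37
a_7=1:  p_7=1·468+253=721,  q_7=1·37+20=57
→ (721, 57).  Check: 721²=519841, 160·57²=519840, difference 1.
n=2: (721,57)∘(721,57) = (721·721+160·57·57, 721·57+57·721) = (1039681,82194)
n=3: (1039681,82194)∘(721,57) = (721·1039681+160·57·82194, 721·82194+57·1039681) = (1499219281,118523691)
n=4: (1499219281,118523691)∘(721,57) = (721·1499219281+160·57·118523691, 721·118523691+57·1499219281) = (2161873163521,170911080228)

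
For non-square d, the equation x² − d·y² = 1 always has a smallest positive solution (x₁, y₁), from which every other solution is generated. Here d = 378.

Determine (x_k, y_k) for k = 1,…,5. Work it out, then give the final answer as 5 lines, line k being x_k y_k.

√378 → a₀=19, period (2,3,1,4,1,3,2,38); ℓ=8 even so k=7
k=0  a_k=19  p_k/q_k = 19/1
…
k=3  a_k=1  p_k/q_k = 175/9
…
k=5  a_k=1  p_k/q_k = 1011/52
k=6  a_k=3  p_k/q_k = 3869/199
k=7  a_k=2  p_k/q_k = 8749/450
(x₁, y₁) = (8749, 450);  8749² − 378·450² = 1 ✓
n=2: (8749,450)∘(8749,450) = (8749·8749+378·450·450, 8749·450+450·8749) = (153090001,7874100)
n=3: (153090001,7874100)∘(8749,450) = (8749·153090001+378·450·7874100, 8749·7874100+450·153090001) = (2678768828749,137781001350)
n=4: (2678768828749,137781001350)∘(8749,450) = (8749·2678768828749+378·450·137781001350, 8749·137781001350+450·2678768828749) = (46873096812360001,2410891953748200)
n=5: (46873096812360001,2410891953748200)∘(8749,450) = (8749·46873096812360001+378·450·2410891953748200, 8749·2410891953748200+450·46873096812360001) = (820185445343906468749,42185787268905002250)

8749 450
153090001 7874100
2678768828749 137781001350
46873096812360001 2410891953748200
820185445343906468749 42185787268905002250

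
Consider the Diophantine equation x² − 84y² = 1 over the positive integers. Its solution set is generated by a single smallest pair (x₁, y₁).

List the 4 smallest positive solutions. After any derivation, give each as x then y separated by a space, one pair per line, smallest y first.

√84 → a₀=9, period (6,18); ℓ=2 even so k=1
step 0: (9, 1)  from 9·(1,0) + (0,1)
step 1: (55, 6)  from 6·(9,1) + (1,0)
fundamental: x₁=55, y₁=6  (since 3025 − 84·36 = 1)
(x_2, y_2) = (55·55 + 84·6·6, 55·6 + 6·55) = (6049, 660)
(x_3, y_3) = (55·6049 + 84·6·660, 55·660 + 6·6049) = (665335, 72594)
(x_4, y_4) = (55·665335 + 84·6·72594, 55·72594 + 6·665335) = (73180801, 7984680)

55 6
6049 660
665335 72594
73180801 7984680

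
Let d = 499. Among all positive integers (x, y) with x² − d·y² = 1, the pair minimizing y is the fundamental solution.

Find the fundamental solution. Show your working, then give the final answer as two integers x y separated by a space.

4490 201

√499 → a₀=22, period (2,1,21,1,2,44); ℓ=6 even so k=5
a_0=22:  p_0=22·1+0=22,  q_0=22·0+1=1
a_1=2:  p_1=2·22+1=45,  q_1=2·1+0=2
…
a_3=21:  p_3=21·67+45=1452,  q_3=21·3+2=65
a_4=1:  p_4=1·1452+67=1519,  q_4=1·65+3=68
a_5=2:  p_5=2·1519+1452=4490,  q_5=2·68+65=201
→ (4490, 201).  Check: 4490²=20160100, 499·201²=20160099, difference 1.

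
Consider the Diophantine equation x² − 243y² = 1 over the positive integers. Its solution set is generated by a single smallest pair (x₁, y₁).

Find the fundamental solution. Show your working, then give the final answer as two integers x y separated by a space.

70226 4505

√243 → a₀=15, period (1,1,2,3,15,3,2,1,1,30); ℓ=10 even so k=9
i=0: a=15 ⇒ p=15, q=1
i=1: a=1 ⇒ p=16, q=1
i=2: a=1 ⇒ p=31, q=2
…
i=4: a=3 ⇒ p=265, q=17
i=5: a=15 ⇒ p=4053, q=260
…
i=7: a=2 ⇒ p=28901, q=1854
i=8: a=1 ⇒ p=41325, q=2651
i=9: a=1 ⇒ p=70226, q=4505
→ (70226, 4505).  Check: 70226²=4931691076, 243·4505²=4931691075, difference 1.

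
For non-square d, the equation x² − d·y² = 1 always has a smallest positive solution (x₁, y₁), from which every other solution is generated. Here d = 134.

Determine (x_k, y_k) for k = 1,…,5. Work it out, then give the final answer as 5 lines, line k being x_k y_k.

145925 12606
42588211249 3679061100
12429369452874725 1073733982022394
3627511474778900280001 313369262649556627800
1058689223901792677265417125 91456819303199367841407606

√134 = [11; 1,1,2,1,3,…,1,1,22, …], period ℓ=14 (even) → k=13
a_0=11:  p_0=11·1+0=11,  q_0=11·0+1=1
a_1=1:  p_1=1·11+1=12,  q_1=1·1+0=1
…
a_3=2:  p_3=2·23+12=58,  q_3=2·2+1=5
a_4=1:  p_4=1·58+23=81,  q_4=1·5+2=7
…
a_6=1:  p_6=1·301+81=382,  q_6=1·26+7=33
a_7=10:  p_7=10·382+301=4121,  q_7=10·33+26=356
…
a_11=2:  p_11=2·22133+17630=61896,  q_11=2·1912+1523=5347
a_12=1:  p_12=1·61896+22133=84029,  q_12=1·5347+1912=7259
a_13=1:  p_13=1·84029+61896=145925,  q_13=1·7259+5347=12606
→ (145925, 12606).  Check: 145925²=21294105625, 134·12606²=21294105624, difference 1.
(x_2, y_2) = (145925·145925 + 134·12606·12606, 145925·12606 + 12606·145925) = (42588211249, 3679061100)
(x_3, y_3) = (145925·42588211249 + 134·12606·3679061100, 145925·3679061100 + 12606·42588211249) = (12429369452874725, 1073733982022394)
(x_4, y_4) = (145925·12429369452874725 + 134·12606·1073733982022394, 145925·1073733982022394 + 12606·12429369452874725) = (3627511474778900280001, 313369262649556627800)
(x_5, y_5) = (145925·3627511474778900280001 + 134·12606·313369262649556627800, 145925·313369262649556627800 + 12606·3627511474778900280001) = (1058689223901792677265417125, 91456819303199367841407606)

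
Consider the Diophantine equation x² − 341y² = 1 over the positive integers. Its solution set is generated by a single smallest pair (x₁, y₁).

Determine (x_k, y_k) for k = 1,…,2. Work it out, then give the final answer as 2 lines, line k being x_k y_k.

d=341: √d = [18; 2,6,1,8,2,…,6,2,36] (ℓ=14, even), read p_13/q_13
a_0=18:  p_0=18·1+0=18,  q_0=18·0+1=1
…
a_3=1:  p_3=1·240+37=277,  q_3=1·13+2=15
a_4=8:  p_4=8·277+240=2456,  q_4=8·15+13=133
…
a_6=1:  p_6=1·5189+2456=7645,  q_6=1·281+133=414
a_7=2:  p_7=2·7645+5189=20479,  q_7=2·414+281=1109
a_8=1:  p_8=1·20479+7645=28124,  q_8=1·1109+414=1523
a_9=2:  p_9=2·28124+20479=76727,  q_9=2·1523+1109=4155
a_10=8:  p_10=8·76727+28124=641940,  q_10=8·4155+1523=34763
…
a_12=6:  p_12=6·718667+641940=4953942,  q_12=6·38918+34763=268271
a_13=2:  p_13=2·4953942+718667=10626551,  q_13=2·268271+38918=575460
→ (10626551, 575460).  Check: 10626551²=112923586155601, 341·575460²=112923586155600, difference 1.
k=2:  x_2 = 10626551·10626551+341·575460·575460 = 225847172311201,  y_2 = 10626551·575460+575460·10626551 = 12230310076920

10626551 575460
225847172311201 12230310076920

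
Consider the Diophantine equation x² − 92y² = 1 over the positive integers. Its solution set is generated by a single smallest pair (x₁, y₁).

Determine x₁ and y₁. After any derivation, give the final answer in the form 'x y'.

√92 = [9; 1,1,2,4,2,1,1,18, …], period ℓ=8 (even) → k=7
a_0=9:  p_0=9·1+0=9,  q_0=9·0+1=1
…
a_2=1:  p_2=1·10+9=19,  q_2=1·1+1=2
…
a_4=4:  p_4=4·48+19=211,  q_4=4·5+2=22
a_5=2:  p_5=2·211+48=470,  q_5=2·22+5=49
a_6=1:  p_6=1·470+211=681,  q_6=1·49+22=71
a_7=1:  p_7=1·681+470=1151,  q_7=1·71+49=120
(x₁, y₁) = (1151, 120);  1151² − 92·120² = 1 ✓

1151 120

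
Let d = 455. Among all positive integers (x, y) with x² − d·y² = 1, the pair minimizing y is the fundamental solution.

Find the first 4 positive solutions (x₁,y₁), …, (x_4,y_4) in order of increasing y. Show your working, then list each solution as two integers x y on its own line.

√455 → a₀=21, period (3,42); ℓ=2 even so k=1
step 0: (21, 1)  from 21·(1,0) + (0,1)
step 1: (64, 3)  from 3·(21,1) + (1,0)
fundamental: x₁=64, y₁=3  (since 4096 − 455·9 = 1)
(64+3√455)^2 = 8191 + 384√455
(64+3√455)^3 = 1048384 + 49149√455
(64+3√455)^4 = 134184961 + 6290688√455

64 3
8191 384
1048384 49149
134184961 6290688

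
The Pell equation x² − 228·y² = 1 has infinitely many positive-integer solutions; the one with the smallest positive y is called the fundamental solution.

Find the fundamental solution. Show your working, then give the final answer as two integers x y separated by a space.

151 10

√228 → a₀=15, period (10,30); ℓ=2 even so k=1
k=0  a_k=15  p_k/q_k = 15/1
k=1  a_k=10  p_k/q_k = 151/10
fundamental: x₁=151, y₁=10  (since 22801 − 228·100 = 1)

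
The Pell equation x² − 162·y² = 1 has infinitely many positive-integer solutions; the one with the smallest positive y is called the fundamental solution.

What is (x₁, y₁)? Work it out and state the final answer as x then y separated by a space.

19601 1540

√162 → a₀=12, period (1,2,1,2,12,2,1,2,1,24); ℓ=10 even so k=9
a_0=12:  p_0=12·1+0=12,  q_0=12·0+1=1
a_1=1:  p_1=1·12+1=13,  q_1=1·1+0=1
a_2=2:  p_2=2·13+12=38,  q_2=2·1+1=3
…
a_4=2:  p_4=2·51+38=140,  q_4=2·4+3=11
…
a_8=2:  p_8=2·5333+3602=14268,  q_8=2·419+283=1121
a_9=1:  p_9=1·14268+5333=19601,  q_9=1·1121+419=1540
→ (19601, 1540).  Check: 19601²=384199201, 162·1540²=384199200, difference 1.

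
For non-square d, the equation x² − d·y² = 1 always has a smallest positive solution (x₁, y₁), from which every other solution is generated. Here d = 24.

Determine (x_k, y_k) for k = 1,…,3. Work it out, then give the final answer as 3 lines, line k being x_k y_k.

d=24: √d = [4; 1,8] (ℓ=2, even), read p_1/q_1
step 0: (4, 1)  from 4·(1,0) + (0,1)
step 1: (5, 1)  from 1·(4,1) + (1,0)
(x₁, y₁) = (5, 1);  5² − 24·1² = 1 ✓
n=2: (5,1)∘(5,1) = (5·5+24·1·1, 5·1+1·5) = (49,10)
n=3: (49,10)∘(5,1) = (5·49+24·1·10, 5·10+1·49) = (485,99)

5 1
49 10
485 99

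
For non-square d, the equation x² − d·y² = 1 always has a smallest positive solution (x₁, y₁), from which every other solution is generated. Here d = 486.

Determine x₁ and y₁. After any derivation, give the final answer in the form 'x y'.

485 22

√486 → a₀=22, period (22,44); ℓ=2 even so k=1
k=0  a_k=22  p_k/q_k = 22/1
k=1  a_k=22  p_k/q_k = 485/22
→ (485, 22).  Check: 485²=235225, 486·22²=235224, difference 1.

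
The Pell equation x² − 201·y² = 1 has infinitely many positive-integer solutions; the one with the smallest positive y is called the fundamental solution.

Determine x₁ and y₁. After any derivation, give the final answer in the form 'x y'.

515095 36332

[14; 5,1,1,1,2,…,1,5,28] for √201; ℓ=14 ⇒ convergent index 13
step 0: (14, 1)  from 14·(1,0) + (0,1)
…
step 8: (8549, 603)  from 1·(7670,541) + (879,62)
…
step 11: (58085, 4097)  from 1·(33317,2350) + (24768,1747)
step 12: (91402, 6447)  from 1·(58085,4097) + (33317,2350)
step 13: (515095, 36332)  from 5·(91402,6447) + (58085,4097)
→ (515095, 36332).  Check: 515095²=265322859025, 201·36332²=265322859024, difference 1.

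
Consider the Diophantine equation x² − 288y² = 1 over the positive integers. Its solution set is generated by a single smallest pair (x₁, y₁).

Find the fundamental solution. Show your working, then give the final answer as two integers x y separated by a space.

17 1

d=288: √d = [16; 1,32] (ℓ=2, even), read p_1/q_1
step 0: (16, 1)  from 16·(1,0) + (0,1)
step 1: (17, 1)  from 1·(16,1) + (1,0)
(x₁, y₁) = (17, 1);  17² − 288·1² = 1 ✓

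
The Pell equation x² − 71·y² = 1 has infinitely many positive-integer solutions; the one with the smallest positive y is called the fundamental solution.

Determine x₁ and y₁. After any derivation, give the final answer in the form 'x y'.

3480 413

√71 = [8; 2,2,1,7,1,2,2,16, …], period ℓ=8 (even) → k=7
step 0: (8, 1)  from 8·(1,0) + (0,1)
step 1: (17, 2)  from 2·(8,1) + (1,0)
step 2: (42, 5)  from 2·(17,2) + (8,1)
step 3: (59, 7)  from 1·(42,5) + (17,2)
step 4: (455, 54)  from 7·(59,7) + (42,5)
step 5: (514, 61)  from 1·(455,54) + (59,7)
step 6: (1483, 176)  from 2·(514,61) + (455,54)
step 7: (3480, 413)  from 2·(1483,176) + (514,61)
fundamental: x₁=3480, y₁=413  (since 12110400 − 71·170569 = 1)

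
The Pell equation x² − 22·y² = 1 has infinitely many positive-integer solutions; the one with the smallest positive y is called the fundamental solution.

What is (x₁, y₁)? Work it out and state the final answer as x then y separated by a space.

197 42

[4; 1,2,4,2,1,8] for √22; ℓ=6 ⇒ convergent index 5
step 0: (4, 1)  from 4·(1,0) + (0,1)
step 1: (5, 1)  from 1·(4,1) + (1,0)
step 2: (14, 3)  from 2·(5,1) + (4,1)
step 3: (61, 13)  from 4·(14,3) + (5,1)
step 4: (136, 29)  from 2·(61,13) + (14,3)
step 5: (197, 42)  from 1·(136,29) + (61,13)
→ (197, 42).  Check: 197²=38809, 22·42²=38808, difference 1.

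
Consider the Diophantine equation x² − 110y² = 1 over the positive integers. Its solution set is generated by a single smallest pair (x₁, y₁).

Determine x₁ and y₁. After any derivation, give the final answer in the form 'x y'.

21 2

d=110: √d = [10; 2,20] (ℓ=2, even), read p_1/q_1
i=0: a=10 ⇒ p=10, q=1
i=1: a=2 ⇒ p=21, q=2
(x₁, y₁) = (21, 2);  21² − 110·2² = 1 ✓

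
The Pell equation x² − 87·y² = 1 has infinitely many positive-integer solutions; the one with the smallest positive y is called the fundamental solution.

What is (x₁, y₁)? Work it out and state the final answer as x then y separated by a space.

28 3

√87 → a₀=9, period (3,18); ℓ=2 even so k=1
k=0  a_k=9  p_k/q_k = 9/1
k=1  a_k=3  p_k/q_k = 28/3
fundamental: x₁=28, y₁=3  (since 784 − 87·9 = 1)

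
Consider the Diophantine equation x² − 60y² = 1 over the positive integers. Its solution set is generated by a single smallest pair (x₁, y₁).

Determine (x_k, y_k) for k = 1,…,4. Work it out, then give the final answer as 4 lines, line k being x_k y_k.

31 4
1921 248
119071 15372
7380481 952816

√60 = [7; 1,2,1,14, …], period ℓ=4 (even) → k=3
i=0: a=7 ⇒ p=7, q=1
i=1: a=1 ⇒ p=8, q=1
i=2: a=2 ⇒ p=23, q=3
i=3: a=1 ⇒ p=31, q=4
fundamental: x₁=31, y₁=4  (since 961 − 60·16 = 1)
k=2:  x_2 = 31·31+60·4·4 = 1921,  y_2 = 31·4+4·31 = 248
k=3:  x_3 = 31·1921+60·4·248 = 119071,  y_3 = 31·248+4·1921 = 15372
k=4:  x_4 = 31·119071+60·4·15372 = 7380481,  y_4 = 31·15372+4·119071 = 952816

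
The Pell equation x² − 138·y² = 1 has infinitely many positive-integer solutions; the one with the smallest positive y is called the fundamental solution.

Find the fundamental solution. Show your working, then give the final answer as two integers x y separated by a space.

47 4

d=138: √d = [11; 1,2,1,22] (ℓ=4, even), read p_3/q_3
step 0: (11, 1)  from 11·(1,0) + (0,1)
…
step 2: (35, 3)  from 2·(12,1) + (11,1)
step 3: (47, 4)  from 1·(35,3) + (12,1)
fundamental: x₁=47, y₁=4  (since 2209 − 138·16 = 1)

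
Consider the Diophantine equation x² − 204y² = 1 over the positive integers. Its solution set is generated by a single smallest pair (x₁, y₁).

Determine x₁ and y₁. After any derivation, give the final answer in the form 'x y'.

4999 350

[14; 3,1,1,6,1,1,3,28] for √204; ℓ=8 ⇒ convergent index 7
step 0: (14, 1)  from 14·(1,0) + (0,1)
step 1: (43, 3)  from 3·(14,1) + (1,0)
step 2: (57, 4)  from 1·(43,3) + (14,1)
…
step 4: (657, 46)  from 6·(100,7) + (57,4)
step 5: (757, 53)  from 1·(657,46) + (100,7)
step 6: (1414, 99)  from 1·(757,53) + (657,46)
step 7: (4999, 350)  from 3·(1414,99) + (757,53)
fundamental: x₁=4999, y₁=350  (since 24990001 − 204·122500 = 1)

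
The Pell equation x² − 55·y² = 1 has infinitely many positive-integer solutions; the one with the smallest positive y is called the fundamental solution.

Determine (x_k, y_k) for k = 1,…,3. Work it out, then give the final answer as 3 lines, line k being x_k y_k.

89 12
15841 2136
2819609 380196

√55 → a₀=7, period (2,2,2,14); ℓ=4 even so k=3
k=0  a_k=7  p_k/q_k = 7/1
…
k=2  a_k=2  p_k/q_k = 37/5
k=3  a_k=2  p_k/q_k = 89/12
→ (89, 12).  Check: 89²=7921, 55·12²=7920, difference 1.
n=2: (89,12)∘(89,12) = (89·89+55·12·12, 89·12+12·89) = (15841,2136)
n=3: (15841,2136)∘(89,12) = (89·15841+55·12·2136, 89·2136+12·15841) = (2819609,380196)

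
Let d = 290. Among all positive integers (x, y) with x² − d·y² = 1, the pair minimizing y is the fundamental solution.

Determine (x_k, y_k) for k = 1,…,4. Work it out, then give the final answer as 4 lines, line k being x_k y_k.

√290 = [17; 34, …], period ℓ=1 (odd) → k=1
k=0  a_k=17  p_k/q_k = 17/1
k=1  a_k=34  p_k/q_k = 579/34
fundamental: x₁=579, y₁=34  (since 335241 − 290·1156 = 1)
(x_2, y_2) = (579·579 + 290·34·34, 579·34 + 34·579) = (670481, 39372)
(x_3, y_3) = (579·670481 + 290·34·39372, 579·39372 + 34·670481) = (776416419, 45592742)
(x_4, y_4) = (579·776416419 + 290·34·45592742, 579·45592742 + 34·776416419) = (899089542721, 52796355864)

579 34
670481 39372
776416419 45592742
899089542721 52796355864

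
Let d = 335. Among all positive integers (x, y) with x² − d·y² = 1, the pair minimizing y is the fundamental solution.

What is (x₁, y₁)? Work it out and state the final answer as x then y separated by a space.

604 33

[18; 3,3,3,36] for √335; ℓ=4 ⇒ convergent index 3
k=0  a_k=18  p_k/q_k = 18/1
…
k=2  a_k=3  p_k/q_k = 183/10
k=3  a_k=3  p_k/q_k = 604/33
→ (604, 33).  Check: 604²=364816, 335·33²=364815, difference 1.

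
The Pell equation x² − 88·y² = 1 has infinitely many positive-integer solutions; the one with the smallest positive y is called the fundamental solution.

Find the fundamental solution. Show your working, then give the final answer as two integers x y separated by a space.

197 21

d=88: √d = [9; 2,1,1,1,2,18] (ℓ=6, even), read p_5/q_5
a_0=9:  p_0=9·1+0=9,  q_0=9·0+1=1
a_1=2:  p_1=2·9+1=19,  q_1=2·1+0=2
a_2=1:  p_2=1·19+9=28,  q_2=1·2+1=3
a_3=1:  p_3=1·28+19=47,  q_3=1·3+2=5
a_4=1:  p_4=1·47+28=75,  q_4=1·5+3=8
a_5=2:  p_5=2·75+47=197,  q_5=2·8+5=21
(x₁, y₁) = (197, 21);  197² − 88·21² = 1 ✓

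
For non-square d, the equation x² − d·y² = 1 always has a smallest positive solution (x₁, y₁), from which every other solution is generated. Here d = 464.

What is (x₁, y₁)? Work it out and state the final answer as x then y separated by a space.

9801 455

[21; 1,1,5,1,1,1,5,1,1,42] for √464; ℓ=10 ⇒ convergent index 9
step 0: (21, 1)  from 21·(1,0) + (0,1)
step 1: (22, 1)  from 1·(21,1) + (1,0)
…
step 7: (4502, 209)  from 5·(797,37) + (517,24)
step 8: (5299, 246)  from 1·(4502,209) + (797,37)
step 9: (9801, 455)  from 1·(5299,246) + (4502,209)
fundamental: x₁=9801, y₁=455  (since 96059601 − 464·207025 = 1)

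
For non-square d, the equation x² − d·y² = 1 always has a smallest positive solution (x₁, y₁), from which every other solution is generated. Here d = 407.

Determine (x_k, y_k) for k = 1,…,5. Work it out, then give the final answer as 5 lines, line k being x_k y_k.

2663 132
14183137 703032
75539384999 3744348300
402322750321537 19942398342768
2142770892673121063 106213209829234068

[20; 5,1,2,1,5,40] for √407; ℓ=6 ⇒ convergent index 5
k=0  a_k=20  p_k/q_k = 20/1
…
k=2  a_k=1  p_k/q_k = 121/6
k=3  a_k=2  p_k/q_k = 343/17
k=4  a_k=1  p_k/q_k = 464/23
k=5  a_k=5  p_k/q_k = 2663/132
(x₁, y₁) = (2663, 132);  2663² − 407·132² = 1 ✓
(x_2, y_2) = (2663·2663 + 407·132·132, 2663·132 + 132·2663) = (14183137, 703032)
(x_3, y_3) = (2663·14183137 + 407·132·703032, 2663·703032 + 132·14183137) = (75539384999, 3744348300)
(x_4, y_4) = (2663·75539384999 + 407·132·3744348300, 2663·3744348300 + 132·75539384999) = (402322750321537, 19942398342768)
(x_5, y_5) = (2663·402322750321537 + 407·132·19942398342768, 2663·19942398342768 + 132·402322750321537) = (2142770892673121063, 106213209829234068)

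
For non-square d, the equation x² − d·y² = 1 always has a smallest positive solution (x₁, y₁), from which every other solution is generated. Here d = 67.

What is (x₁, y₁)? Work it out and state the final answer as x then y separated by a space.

48842 5967

√67 → a₀=8, period (5,2,1,1,7,1,1,2,5,16); ℓ=10 even so k=9
k=0  a_k=8  p_k/q_k = 8/1
k=1  a_k=5  p_k/q_k = 41/5
k=2  a_k=2  p_k/q_k = 90/11
k=3  a_k=1  p_k/q_k = 131/16
k=4  a_k=1  p_k/q_k = 221/27
k=5  a_k=7  p_k/q_k = 1678/205
…
k=8  a_k=2  p_k/q_k = 9053/1106
k=9  a_k=5  p_k/q_k = 48842/5967
fundamental: x₁=48842, y₁=5967  (since 2385540964 − 67·35605089 = 1)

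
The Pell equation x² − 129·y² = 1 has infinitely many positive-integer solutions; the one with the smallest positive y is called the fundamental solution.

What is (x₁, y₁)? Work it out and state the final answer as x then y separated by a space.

16855 1484

[11; 2,1,3,1,6,1,3,1,2,22] for √129; ℓ=10 ⇒ convergent index 9
step 0: (11, 1)  from 11·(1,0) + (0,1)
step 1: (23, 2)  from 2·(11,1) + (1,0)
step 2: (34, 3)  from 1·(23,2) + (11,1)
…
step 6: (1238, 109)  from 1·(1079,95) + (159,14)
step 7: (4793, 422)  from 3·(1238,109) + (1079,95)
step 8: (6031, 531)  from 1·(4793,422) + (1238,109)
step 9: (16855, 1484)  from 2·(6031,531) + (4793,422)
fundamental: x₁=16855, y₁=1484  (since 284091025 − 129·2202256 = 1)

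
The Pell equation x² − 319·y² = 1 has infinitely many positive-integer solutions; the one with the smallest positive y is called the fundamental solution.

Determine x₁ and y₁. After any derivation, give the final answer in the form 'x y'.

√319 = [17; 1,6,5,1,4,…,6,1,34, …], period ℓ=14 (even) → k=13
i=0: a=17 ⇒ p=17, q=1
i=1: a=1 ⇒ p=18, q=1
i=2: a=6 ⇒ p=125, q=7
i=3: a=5 ⇒ p=643, q=36
i=4: a=1 ⇒ p=768, q=43
i=5: a=4 ⇒ p=3715, q=208
…
i=8: a=3 ⇒ p=58797, q=3292
i=9: a=4 ⇒ p=250816, q=14043
i=10: a=1 ⇒ p=309613, q=17335
…
i=12: a=6 ⇒ p=11102899, q=621643
i=13: a=1 ⇒ p=12901780, q=722361
fundamental: x₁=12901780, y₁=722361  (since 166455927168400 − 319·521805414321 = 1)

12901780 722361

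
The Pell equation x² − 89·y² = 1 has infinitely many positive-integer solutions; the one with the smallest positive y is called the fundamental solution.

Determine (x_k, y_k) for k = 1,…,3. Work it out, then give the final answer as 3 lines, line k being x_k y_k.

√89 → a₀=9, period (2,3,3,2,18); ℓ=5 odd so k=9
k=0  a_k=9  p_k/q_k = 9/1
k=1  a_k=2  p_k/q_k = 19/2
k=2  a_k=3  p_k/q_k = 66/7
k=3  a_k=3  p_k/q_k = 217/23
k=4  a_k=2  p_k/q_k = 500/53
k=5  a_k=18  p_k/q_k = 9217/977
…
k=7  a_k=3  p_k/q_k = 66019/6998
k=8  a_k=3  p_k/q_k = 216991/23001
k=9  a_k=2  p_k/q_k = 500001/53000
fundamental: x₁=500001, y₁=53000  (since 250001000001 − 89·2809000000 = 1)
n=2: (500001,53000)∘(500001,53000) = (500001·500001+89·53000·53000, 500001·53000+53000·500001) = (500002000001,53000106000)
n=3: (500002000001,53000106000)∘(500001,53000) = (500001·500002000001+89·53000·53000106000, 500001·53000106000+53000·500002000001) = (500003000004500001,53000212000159000)

500001 53000
500002000001 53000106000
500003000004500001 53000212000159000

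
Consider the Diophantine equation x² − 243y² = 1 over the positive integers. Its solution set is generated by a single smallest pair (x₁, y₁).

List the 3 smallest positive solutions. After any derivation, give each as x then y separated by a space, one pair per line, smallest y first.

70226 4505
9863382151 632736260
1385331749802026 88869073185015

√243 = [15; 1,1,2,3,15,3,2,1,1,30, …], period ℓ=10 (even) → k=9
step 0: (15, 1)  from 15·(1,0) + (0,1)
…
step 2: (31, 2)  from 1·(16,1) + (15,1)
step 3: (78, 5)  from 2·(31,2) + (16,1)
step 4: (265, 17)  from 3·(78,5) + (31,2)
step 5: (4053, 260)  from 15·(265,17) + (78,5)
step 6: (12424, 797)  from 3·(4053,260) + (265,17)
step 7: (28901, 1854)  from 2·(12424,797) + (4053,260)
step 8: (41325, 2651)  from 1·(28901,1854) + (12424,797)
step 9: (70226, 4505)  from 1·(41325,2651) + (28901,1854)
fundamental: x₁=70226, y₁=4505  (since 4931691076 − 243·20295025 = 1)
n=2: (70226,4505)∘(70226,4505) = (70226·70226+243·4505·4505, 70226·4505+4505·70226) = (9863382151,632736260)
n=3: (9863382151,632736260)∘(70226,4505) = (70226·9863382151+243·4505·632736260, 70226·632736260+4505·9863382151) = (1385331749802026,88869073185015)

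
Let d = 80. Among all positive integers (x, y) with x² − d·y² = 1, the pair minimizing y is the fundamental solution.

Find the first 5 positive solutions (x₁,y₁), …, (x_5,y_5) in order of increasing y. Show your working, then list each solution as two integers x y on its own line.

[8; 1,16] for √80; ℓ=2 ⇒ convergent index 1
k=0  a_k=8  p_k/q_k = 8/1
k=1  a_k=1  p_k/q_k = 9/1
(x₁, y₁) = (9, 1);  9² − 80·1² = 1 ✓
n=2: (9,1)∘(9,1) = (9·9+80·1·1, 9·1+1·9) = (161,18)
n=3: (161,18)∘(9,1) = (9·161+80·1·18, 9·18+1·161) = (2889,323)
n=4: (2889,323)∘(9,1) = (9·2889+80·1·323, 9·323+1·2889) = (51841,5796)
n=5: (51841,5796)∘(9,1) = (9·51841+80·1·5796, 9·5796+1·51841) = (930249,104005)

9 1
161 18
2889 323
51841 5796
930249 104005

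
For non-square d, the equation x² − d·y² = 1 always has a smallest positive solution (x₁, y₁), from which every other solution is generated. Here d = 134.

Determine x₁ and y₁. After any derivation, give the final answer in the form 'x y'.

d=134: √d = [11; 1,1,2,1,3,…,1,1,22] (ℓ=14, even), read p_13/q_13
i=0: a=11 ⇒ p=11, q=1
…
i=4: a=1 ⇒ p=81, q=7
…
i=12: a=1 ⇒ p=84029, q=7259
i=13: a=1 ⇒ p=145925, q=12606
→ (145925, 12606).  Check: 145925²=21294105625, 134·12606²=21294105624, difference 1.

145925 12606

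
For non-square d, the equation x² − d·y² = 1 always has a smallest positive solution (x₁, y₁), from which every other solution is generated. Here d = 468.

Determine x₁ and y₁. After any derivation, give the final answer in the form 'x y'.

649 30

√468 = [21; 1,1,1,2,1,1,1,42, …], period ℓ=8 (even) → k=7
k=0  a_k=21  p_k/q_k = 21/1
…
k=6  a_k=1  p_k/q_k = 411/19
k=7  a_k=1  p_k/q_k = 649/30
→ (649, 30).  Check: 649²=421201, 468·30²=421200, difference 1.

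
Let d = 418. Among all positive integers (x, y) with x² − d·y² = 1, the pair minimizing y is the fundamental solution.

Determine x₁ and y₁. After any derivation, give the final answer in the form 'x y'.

d=418: √d = [20; 2,4,20,4,2,40] (ℓ=6, even), read p_5/q_5
i=0: a=20 ⇒ p=20, q=1
i=1: a=2 ⇒ p=41, q=2
i=2: a=4 ⇒ p=184, q=9
i=3: a=20 ⇒ p=3721, q=182
i=4: a=4 ⇒ p=15068, q=737
i=5: a=2 ⇒ p=33857, q=1656
(x₁, y₁) = (33857, 1656);  33857² − 418·1656² = 1 ✓

33857 1656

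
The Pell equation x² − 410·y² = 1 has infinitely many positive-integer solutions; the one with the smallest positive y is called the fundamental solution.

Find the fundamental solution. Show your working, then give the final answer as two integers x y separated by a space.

[20; 4,40] for √410; ℓ=2 ⇒ convergent index 1
a_0=20:  p_0=20·1+0=20,  q_0=20·0+1=1
a_1=4:  p_1=4·20+1=81,  q_1=4·1+0=4
fundamental: x₁=81, y₁=4  (since 6561 − 410·16 = 1)

81 4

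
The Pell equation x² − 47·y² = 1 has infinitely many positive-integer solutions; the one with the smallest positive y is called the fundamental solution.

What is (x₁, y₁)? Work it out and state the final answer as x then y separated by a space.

48 7

[6; 1,5,1,12] for √47; ℓ=4 ⇒ convergent index 3
i=0: a=6 ⇒ p=6, q=1
i=1: a=1 ⇒ p=7, q=1
i=2: a=5 ⇒ p=41, q=6
i=3: a=1 ⇒ p=48, q=7
(x₁, y₁) = (48, 7);  48² − 47·7² = 1 ✓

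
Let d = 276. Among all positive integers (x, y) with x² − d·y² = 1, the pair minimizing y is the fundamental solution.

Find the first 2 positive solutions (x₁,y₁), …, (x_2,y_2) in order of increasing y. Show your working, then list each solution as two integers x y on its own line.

d=276: √d = [16; 1,1,1,1,2,2,2,1,1,1,1,32] (ℓ=12, even), read p_11/q_11
a_0=16:  p_0=16·1+0=16,  q_0=16·0+1=1
a_1=1:  p_1=1·16+1=17,  q_1=1·1+0=1
a_2=1:  p_2=1·17+16=33,  q_2=1·1+1=2
a_3=1:  p_3=1·33+17=50,  q_3=1·2+1=3
a_4=1:  p_4=1·50+33=83,  q_4=1·3+2=5
a_5=2:  p_5=2·83+50=216,  q_5=2·5+3=13
a_6=2:  p_6=2·216+83=515,  q_6=2·13+5=31
a_7=2:  p_7=2·515+216=1246,  q_7=2·31+13=75
…
a_9=1:  p_9=1·1761+1246=3007,  q_9=1·106+75=181
a_10=1:  p_10=1·3007+1761=4768,  q_10=1·181+106=287
a_11=1:  p_11=1·4768+3007=7775,  q_11=1·287+181=468
(x₁, y₁) = (7775, 468);  7775² − 276·468² = 1 ✓
n=2: (7775,468)∘(7775,468) = (7775·7775+276·468·468, 7775·468+468·7775) = (120901249,7277400)

7775 468
120901249 7277400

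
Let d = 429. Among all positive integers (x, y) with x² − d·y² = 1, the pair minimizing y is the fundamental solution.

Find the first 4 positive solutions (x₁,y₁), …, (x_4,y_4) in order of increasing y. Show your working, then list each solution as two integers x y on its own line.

1524095 73584
4645731138049 224298012960
14161071197688057215 683702960124468816
43165635614076113391052801 2084056526021580302230080

√429 → a₀=20, period (1,2,2,9,1,12,1,9,2,2,1,40); ℓ=12 even so k=11
step 0: (20, 1)  from 20·(1,0) + (0,1)
…
step 4: (1367, 66)  from 9·(145,7) + (62,3)
…
step 6: (19511, 942)  from 12·(1512,73) + (1367,66)
step 7: (21023, 1015)  from 1·(19511,942) + (1512,73)
step 8: (208718, 10077)  from 9·(21023,1015) + (19511,942)
…
step 10: (1085636, 52415)  from 2·(438459,21169) + (208718,10077)
step 11: (1524095, 73584)  from 1·(1085636,52415) + (438459,21169)
→ (1524095, 73584).  Check: 1524095²=2322865569025, 429·73584²=2322865569024, difference 1.
n=2: (1524095,73584)∘(1524095,73584) = (1524095·1524095+429·73584·73584, 1524095·73584+73584·1524095) = (4645731138049,224298012960)
n=3: (4645731138049,224298012960)∘(1524095,73584) = (1524095·4645731138049+429·73584·224298012960, 1524095·224298012960+73584·4645731138049) = (14161071197688057215,683702960124468816)
n=4: (14161071197688057215,683702960124468816)∘(1524095,73584) = (1524095·14161071197688057215+429·73584·683702960124468816, 1524095·683702960124468816+73584·14161071197688057215) = (43165635614076113391052801,2084056526021580302230080)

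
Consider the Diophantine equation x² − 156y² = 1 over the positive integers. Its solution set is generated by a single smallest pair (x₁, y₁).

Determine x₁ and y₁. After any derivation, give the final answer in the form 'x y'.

25 2

√156 = [12; 2,24, …], period ℓ=2 (even) → k=1
step 0: (12, 1)  from 12·(1,0) + (0,1)
step 1: (25, 2)  from 2·(12,1) + (1,0)
fundamental: x₁=25, y₁=2  (since 625 − 156·4 = 1)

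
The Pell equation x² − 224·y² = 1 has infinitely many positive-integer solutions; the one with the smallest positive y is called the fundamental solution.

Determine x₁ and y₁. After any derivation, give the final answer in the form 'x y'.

√224 = [14; 1,28, …], period ℓ=2 (even) → k=1
k=0  a_k=14  p_k/q_k = 14/1
k=1  a_k=1  p_k/q_k = 15/1
→ (15, 1).  Check: 15²=225, 224·1²=224, difference 1.

15 1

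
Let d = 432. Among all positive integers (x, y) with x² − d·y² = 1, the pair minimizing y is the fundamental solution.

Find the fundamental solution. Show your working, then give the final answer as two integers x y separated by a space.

1351 65

d=432: √d = [20; 1,3,1,1,1,3,1,40] (ℓ=8, even), read p_7/q_7
k=0  a_k=20  p_k/q_k = 20/1
k=1  a_k=1  p_k/q_k = 21/1
k=2  a_k=3  p_k/q_k = 83/4
k=3  a_k=1  p_k/q_k = 104/5
k=4  a_k=1  p_k/q_k = 187/9
…
k=6  a_k=3  p_k/q_k = 1060/51
k=7  a_k=1  p_k/q_k = 1351/65
fundamental: x₁=1351, y₁=65  (since 1825201 − 432·4225 = 1)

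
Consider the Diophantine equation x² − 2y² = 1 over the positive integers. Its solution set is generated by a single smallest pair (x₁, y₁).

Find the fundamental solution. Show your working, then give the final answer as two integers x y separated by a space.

[1; 2] for √2; ℓ=1 ⇒ convergent index 1
a_0=1:  p_0=1·1+0=1,  q_0=1·0+1=1
a_1=2:  p_1=2·1+1=3,  q_1=2·1+0=2
fundamental: x₁=3, y₁=2  (since 9 − 2·4 = 1)

3 2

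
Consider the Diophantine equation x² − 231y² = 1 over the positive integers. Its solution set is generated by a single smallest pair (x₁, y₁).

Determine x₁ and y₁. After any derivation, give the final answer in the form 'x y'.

[15; 5,30] for √231; ℓ=2 ⇒ convergent index 1
k=0  a_k=15  p_k/q_k = 15/1
k=1  a_k=5  p_k/q_k = 76/5
fundamental: x₁=76, y₁=5  (since 5776 − 231·25 = 1)

76 5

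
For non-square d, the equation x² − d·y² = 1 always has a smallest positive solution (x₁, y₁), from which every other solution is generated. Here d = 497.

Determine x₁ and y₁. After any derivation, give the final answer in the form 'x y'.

d=497: √d = [22; 3,2,2,5,6,5,2,2,3,44] (ℓ=10, even), read p_9/q_9
i=0: a=22 ⇒ p=22, q=1
i=1: a=3 ⇒ p=67, q=3
i=2: a=2 ⇒ p=156, q=7
…
i=4: a=5 ⇒ p=2051, q=92
i=5: a=6 ⇒ p=12685, q=569
i=6: a=5 ⇒ p=65476, q=2937
…
i=8: a=2 ⇒ p=352750, q=15823
i=9: a=3 ⇒ p=1201887, q=53912
fundamental: x₁=1201887, y₁=53912  (since 1444532360769 − 497·2906503744 = 1)

1201887 53912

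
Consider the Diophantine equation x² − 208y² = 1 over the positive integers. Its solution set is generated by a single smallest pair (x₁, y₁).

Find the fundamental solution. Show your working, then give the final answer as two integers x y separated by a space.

√208 = [14; 2,2,1,2,2,28, …], period ℓ=6 (even) → k=5
i=0: a=14 ⇒ p=14, q=1
i=1: a=2 ⇒ p=29, q=2
i=2: a=2 ⇒ p=72, q=5
…
i=4: a=2 ⇒ p=274, q=19
i=5: a=2 ⇒ p=649, q=45
(x₁, y₁) = (649, 45);  649² − 208·45² = 1 ✓

649 45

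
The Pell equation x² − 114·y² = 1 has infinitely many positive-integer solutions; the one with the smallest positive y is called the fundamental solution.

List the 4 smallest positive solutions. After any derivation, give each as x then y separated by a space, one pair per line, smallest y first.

d=114: √d = [10; 1,2,10,2,1,20] (ℓ=6, even), read p_5/q_5
i=0: a=10 ⇒ p=10, q=1
…
i=2: a=2 ⇒ p=32, q=3
…
i=4: a=2 ⇒ p=694, q=65
i=5: a=1 ⇒ p=1025, q=96
→ (1025, 96).  Check: 1025²=1050625, 114·96²=1050624, difference 1.
n=2: (1025,96)∘(1025,96) = (1025·1025+114·96·96, 1025·96+96·1025) = (2101249,196800)
n=3: (2101249,196800)∘(1025,96) = (1025·2101249+114·96·196800, 1025·196800+96·2101249) = (4307559425,403439904)
n=4: (4307559425,403439904)∘(1025,96) = (1025·4307559425+114·96·403439904, 1025·403439904+96·4307559425) = (8830494720001,827051606400)

1025 96
2101249 196800
4307559425 403439904
8830494720001 827051606400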